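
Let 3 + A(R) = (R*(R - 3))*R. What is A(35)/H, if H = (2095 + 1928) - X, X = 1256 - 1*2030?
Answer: 39197/4797 ≈ 8.1711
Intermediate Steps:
X = -774 (X = 1256 - 2030 = -774)
H = 4797 (H = (2095 + 1928) - 1*(-774) = 4023 + 774 = 4797)
A(R) = -3 + R²*(-3 + R) (A(R) = -3 + (R*(R - 3))*R = -3 + (R*(-3 + R))*R = -3 + R²*(-3 + R))
A(35)/H = (-3 + 35³ - 3*35²)/4797 = (-3 + 42875 - 3*1225)*(1/4797) = (-3 + 42875 - 3675)*(1/4797) = 39197*(1/4797) = 39197/4797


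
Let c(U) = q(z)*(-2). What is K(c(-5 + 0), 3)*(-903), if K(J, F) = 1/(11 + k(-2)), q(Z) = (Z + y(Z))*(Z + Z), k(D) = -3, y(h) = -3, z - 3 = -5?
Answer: -903/8 ≈ -112.88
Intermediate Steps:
z = -2 (z = 3 - 5 = -2)
q(Z) = 2*Z*(-3 + Z) (q(Z) = (Z - 3)*(Z + Z) = (-3 + Z)*(2*Z) = 2*Z*(-3 + Z))
c(U) = -40 (c(U) = (2*(-2)*(-3 - 2))*(-2) = (2*(-2)*(-5))*(-2) = 20*(-2) = -40)
K(J, F) = ⅛ (K(J, F) = 1/(11 - 3) = 1/8 = ⅛)
K(c(-5 + 0), 3)*(-903) = (⅛)*(-903) = -903/8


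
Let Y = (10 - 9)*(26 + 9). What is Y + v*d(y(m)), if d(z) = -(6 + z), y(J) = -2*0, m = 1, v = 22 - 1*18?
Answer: 11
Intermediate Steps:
v = 4 (v = 22 - 18 = 4)
y(J) = 0
Y = 35 (Y = 1*35 = 35)
d(z) = -6 - z
Y + v*d(y(m)) = 35 + 4*(-6 - 1*0) = 35 + 4*(-6 + 0) = 35 + 4*(-6) = 35 - 24 = 11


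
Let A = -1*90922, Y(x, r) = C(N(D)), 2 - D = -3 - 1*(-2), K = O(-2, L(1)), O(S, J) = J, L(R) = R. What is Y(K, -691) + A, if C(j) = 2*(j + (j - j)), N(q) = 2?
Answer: -90918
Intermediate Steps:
K = 1
D = 3 (D = 2 - (-3 - 1*(-2)) = 2 - (-3 + 2) = 2 - 1*(-1) = 2 + 1 = 3)
C(j) = 2*j (C(j) = 2*(j + 0) = 2*j)
Y(x, r) = 4 (Y(x, r) = 2*2 = 4)
A = -90922
Y(K, -691) + A = 4 - 90922 = -90918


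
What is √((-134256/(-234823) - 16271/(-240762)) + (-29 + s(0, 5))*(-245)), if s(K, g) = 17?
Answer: √5083490272456338673830/1314801282 ≈ 54.228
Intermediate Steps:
√((-134256/(-234823) - 16271/(-240762)) + (-29 + s(0, 5))*(-245)) = √((-134256/(-234823) - 16271/(-240762)) + (-29 + 17)*(-245)) = √((-134256*(-1/234823) - 16271*(-1/240762)) - 12*(-245)) = √((134256/234823 + 16271/240762) + 2940) = √(36144548105/56536455126 + 2940) = √(166253322618545/56536455126) = √5083490272456338673830/1314801282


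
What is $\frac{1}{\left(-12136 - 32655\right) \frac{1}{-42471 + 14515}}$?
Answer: $\frac{27956}{44791} \approx 0.62414$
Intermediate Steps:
$\frac{1}{\left(-12136 - 32655\right) \frac{1}{-42471 + 14515}} = \frac{1}{\left(-44791\right) \frac{1}{-27956}} = \frac{1}{\left(-44791\right) \left(- \frac{1}{27956}\right)} = \frac{1}{\frac{44791}{27956}} = \frac{27956}{44791}$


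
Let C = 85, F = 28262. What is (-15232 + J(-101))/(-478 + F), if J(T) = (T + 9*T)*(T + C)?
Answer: 116/3473 ≈ 0.033401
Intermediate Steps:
J(T) = 10*T*(85 + T) (J(T) = (T + 9*T)*(T + 85) = (10*T)*(85 + T) = 10*T*(85 + T))
(-15232 + J(-101))/(-478 + F) = (-15232 + 10*(-101)*(85 - 101))/(-478 + 28262) = (-15232 + 10*(-101)*(-16))/27784 = (-15232 + 16160)*(1/27784) = 928*(1/27784) = 116/3473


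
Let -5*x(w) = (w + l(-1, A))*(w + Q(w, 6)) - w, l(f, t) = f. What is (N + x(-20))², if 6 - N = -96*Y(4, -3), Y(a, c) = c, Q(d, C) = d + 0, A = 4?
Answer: 206116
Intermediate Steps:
Q(d, C) = d
N = -282 (N = 6 - (-96)*(-3) = 6 - 1*288 = 6 - 288 = -282)
x(w) = w/5 - 2*w*(-1 + w)/5 (x(w) = -((w - 1)*(w + w) - w)/5 = -((-1 + w)*(2*w) - w)/5 = -(2*w*(-1 + w) - w)/5 = -(-w + 2*w*(-1 + w))/5 = w/5 - 2*w*(-1 + w)/5)
(N + x(-20))² = (-282 + (⅕)*(-20)*(3 - 2*(-20)))² = (-282 + (⅕)*(-20)*(3 + 40))² = (-282 + (⅕)*(-20)*43)² = (-282 - 172)² = (-454)² = 206116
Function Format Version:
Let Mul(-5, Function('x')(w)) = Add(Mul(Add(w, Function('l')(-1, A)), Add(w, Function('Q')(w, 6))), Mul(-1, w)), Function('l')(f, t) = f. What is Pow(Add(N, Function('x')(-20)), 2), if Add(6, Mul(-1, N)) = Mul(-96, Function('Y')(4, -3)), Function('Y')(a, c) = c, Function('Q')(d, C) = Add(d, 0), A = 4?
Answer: 206116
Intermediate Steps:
Function('Q')(d, C) = d
N = -282 (N = Add(6, Mul(-1, Mul(-96, -3))) = Add(6, Mul(-1, 288)) = Add(6, -288) = -282)
Function('x')(w) = Add(Mul(Rational(1, 5), w), Mul(Rational(-2, 5), w, Add(-1, w))) (Function('x')(w) = Mul(Rational(-1, 5), Add(Mul(Add(w, -1), Add(w, w)), Mul(-1, w))) = Mul(Rational(-1, 5), Add(Mul(Add(-1, w), Mul(2, w)), Mul(-1, w))) = Mul(Rational(-1, 5), Add(Mul(2, w, Add(-1, w)), Mul(-1, w))) = Mul(Rational(-1, 5), Add(Mul(-1, w), Mul(2, w, Add(-1, w)))) = Add(Mul(Rational(1, 5), w), Mul(Rational(-2, 5), w, Add(-1, w))))
Pow(Add(N, Function('x')(-20)), 2) = Pow(Add(-282, Mul(Rational(1, 5), -20, Add(3, Mul(-2, -20)))), 2) = Pow(Add(-282, Mul(Rational(1, 5), -20, Add(3, 40))), 2) = Pow(Add(-282, Mul(Rational(1, 5), -20, 43)), 2) = Pow(Add(-282, -172), 2) = Pow(-454, 2) = 206116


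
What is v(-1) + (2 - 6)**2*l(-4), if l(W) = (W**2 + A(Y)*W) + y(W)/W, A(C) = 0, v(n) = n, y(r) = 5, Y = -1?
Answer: 235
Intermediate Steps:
l(W) = W**2 + 5/W (l(W) = (W**2 + 0*W) + 5/W = (W**2 + 0) + 5/W = W**2 + 5/W)
v(-1) + (2 - 6)**2*l(-4) = -1 + (2 - 6)**2*((5 + (-4)**3)/(-4)) = -1 + (-4)**2*(-(5 - 64)/4) = -1 + 16*(-1/4*(-59)) = -1 + 16*(59/4) = -1 + 236 = 235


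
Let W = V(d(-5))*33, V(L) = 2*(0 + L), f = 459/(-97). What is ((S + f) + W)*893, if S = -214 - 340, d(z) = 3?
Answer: -31246963/97 ≈ -3.2213e+5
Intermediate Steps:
f = -459/97 (f = 459*(-1/97) = -459/97 ≈ -4.7320)
S = -554
V(L) = 2*L
W = 198 (W = (2*3)*33 = 6*33 = 198)
((S + f) + W)*893 = ((-554 - 459/97) + 198)*893 = (-54197/97 + 198)*893 = -34991/97*893 = -31246963/97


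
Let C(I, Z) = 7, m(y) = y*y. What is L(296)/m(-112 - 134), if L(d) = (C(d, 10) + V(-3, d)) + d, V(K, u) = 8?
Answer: 311/60516 ≈ 0.0051391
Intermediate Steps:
m(y) = y²
L(d) = 15 + d (L(d) = (7 + 8) + d = 15 + d)
L(296)/m(-112 - 134) = (15 + 296)/((-112 - 134)²) = 311/((-246)²) = 311/60516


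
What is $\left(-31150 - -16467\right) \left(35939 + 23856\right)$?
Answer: $-877969985$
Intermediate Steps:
$\left(-31150 - -16467\right) \left(35939 + 23856\right) = \left(-31150 + 16467\right) 59795 = \left(-14683\right) 59795 = -877969985$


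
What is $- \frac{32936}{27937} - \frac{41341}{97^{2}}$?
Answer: $- \frac{1464838341}{262859233} \approx -5.5727$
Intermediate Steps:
$- \frac{32936}{27937} - \frac{41341}{97^{2}} = \left(-32936\right) \frac{1}{27937} - \frac{41341}{9409} = - \frac{32936}{27937} - \frac{41341}{9409} = - \frac{1464838341}{262859233}$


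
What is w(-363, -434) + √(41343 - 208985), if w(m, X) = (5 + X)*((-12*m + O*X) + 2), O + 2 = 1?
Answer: -2055768 + I*√167642 ≈ -2.0558e+6 + 409.44*I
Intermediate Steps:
O = -1 (O = -2 + 1 = -1)
w(m, X) = (5 + X)*(2 - X - 12*m) (w(m, X) = (5 + X)*((-12*m - X) + 2) = (5 + X)*((-X - 12*m) + 2) = (5 + X)*(2 - X - 12*m))
w(-363, -434) + √(41343 - 208985) = (10 - 1*(-434)² - 60*(-363) - 3*(-434) - 12*(-434)*(-363)) + √(41343 - 208985) = (10 - 1*188356 + 21780 + 1302 - 1890504) + √(-167642) = (10 - 188356 + 21780 + 1302 - 1890504) + I*√167642 = -2055768 + I*√167642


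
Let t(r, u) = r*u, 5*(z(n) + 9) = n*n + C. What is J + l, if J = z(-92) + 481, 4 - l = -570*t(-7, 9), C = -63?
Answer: -168769/5 ≈ -33754.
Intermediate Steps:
z(n) = -108/5 + n²/5 (z(n) = -9 + (n*n - 63)/5 = -9 + (n² - 63)/5 = -9 + (-63 + n²)/5 = -9 + (-63/5 + n²/5) = -108/5 + n²/5)
l = -35906 (l = 4 - (-570)*(-7*9) = 4 - (-570)*(-63) = 4 - 1*35910 = 4 - 35910 = -35906)
J = 10761/5 (J = (-108/5 + (⅕)*(-92)²) + 481 = (-108/5 + (⅕)*8464) + 481 = (-108/5 + 8464/5) + 481 = 8356/5 + 481 = 10761/5 ≈ 2152.2)
J + l = 10761/5 - 35906 = -168769/5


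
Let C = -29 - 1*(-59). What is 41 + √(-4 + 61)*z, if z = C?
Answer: 41 + 30*√57 ≈ 267.50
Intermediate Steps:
C = 30 (C = -29 + 59 = 30)
z = 30
41 + √(-4 + 61)*z = 41 + √(-4 + 61)*30 = 41 + √57*30 = 41 + 30*√57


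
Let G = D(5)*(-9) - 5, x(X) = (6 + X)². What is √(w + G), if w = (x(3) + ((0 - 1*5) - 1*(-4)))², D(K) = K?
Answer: 5*√254 ≈ 79.687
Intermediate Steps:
G = -50 (G = 5*(-9) - 5 = -45 - 5 = -50)
w = 6400 (w = ((6 + 3)² + ((0 - 1*5) - 1*(-4)))² = (9² + ((0 - 5) + 4))² = (81 + (-5 + 4))² = (81 - 1)² = 80² = 6400)
√(w + G) = √(6400 - 50) = √6350 = 5*√254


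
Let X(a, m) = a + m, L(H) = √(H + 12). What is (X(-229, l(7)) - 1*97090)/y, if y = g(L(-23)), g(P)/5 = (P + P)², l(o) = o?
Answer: 24328/55 ≈ 442.33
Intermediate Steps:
L(H) = √(12 + H)
g(P) = 20*P² (g(P) = 5*(P + P)² = 5*(2*P)² = 5*(4*P²) = 20*P²)
y = -220 (y = 20*(√(12 - 23))² = 20*(√(-11))² = 20*(I*√11)² = 20*(-11) = -220)
(X(-229, l(7)) - 1*97090)/y = ((-229 + 7) - 1*97090)/(-220) = (-222 - 97090)*(-1/220) = -97312*(-1/220) = 24328/55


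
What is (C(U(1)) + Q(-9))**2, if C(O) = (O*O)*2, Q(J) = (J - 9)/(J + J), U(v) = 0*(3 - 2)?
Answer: 1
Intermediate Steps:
U(v) = 0 (U(v) = 0*1 = 0)
Q(J) = (-9 + J)/(2*J) (Q(J) = (-9 + J)/((2*J)) = (-9 + J)*(1/(2*J)) = (-9 + J)/(2*J))
C(O) = 2*O**2 (C(O) = O**2*2 = 2*O**2)
(C(U(1)) + Q(-9))**2 = (2*0**2 + (1/2)*(-9 - 9)/(-9))**2 = (2*0 + (1/2)*(-1/9)*(-18))**2 = (0 + 1)**2 = 1**2 = 1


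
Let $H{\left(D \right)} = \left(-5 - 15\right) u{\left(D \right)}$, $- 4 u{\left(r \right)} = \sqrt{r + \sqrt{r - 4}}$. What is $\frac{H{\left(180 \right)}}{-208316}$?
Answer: $- \frac{5 \sqrt{45 + \sqrt{11}}}{104158} \approx -0.00033368$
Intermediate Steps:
$u{\left(r \right)} = - \frac{\sqrt{r + \sqrt{-4 + r}}}{4}$ ($u{\left(r \right)} = - \frac{\sqrt{r + \sqrt{r - 4}}}{4} = - \frac{\sqrt{r + \sqrt{-4 + r}}}{4}$)
$H{\left(D \right)} = 5 \sqrt{D + \sqrt{-4 + D}}$ ($H{\left(D \right)} = \left(-5 - 15\right) \left(- \frac{\sqrt{D + \sqrt{-4 + D}}}{4}\right) = - 20 \left(- \frac{\sqrt{D + \sqrt{-4 + D}}}{4}\right) = 5 \sqrt{D + \sqrt{-4 + D}}$)
$\frac{H{\left(180 \right)}}{-208316} = \frac{5 \sqrt{180 + \sqrt{-4 + 180}}}{-208316} = 5 \sqrt{180 + \sqrt{176}} \left(- \frac{1}{208316}\right) = 5 \sqrt{180 + 4 \sqrt{11}} \left(- \frac{1}{208316}\right) = - \frac{5 \sqrt{180 + 4 \sqrt{11}}}{208316}$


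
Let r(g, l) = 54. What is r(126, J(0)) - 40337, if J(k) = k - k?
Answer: -40283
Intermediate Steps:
J(k) = 0
r(126, J(0)) - 40337 = 54 - 40337 = -40283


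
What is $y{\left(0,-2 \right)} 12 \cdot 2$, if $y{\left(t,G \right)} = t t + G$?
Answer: $-48$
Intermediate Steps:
$y{\left(t,G \right)} = G + t^{2}$ ($y{\left(t,G \right)} = t^{2} + G = G + t^{2}$)
$y{\left(0,-2 \right)} 12 \cdot 2 = \left(-2 + 0^{2}\right) 12 \cdot 2 = \left(-2 + 0\right) 12 \cdot 2 = \left(-2\right) 12 \cdot 2 = \left(-24\right) 2 = -48$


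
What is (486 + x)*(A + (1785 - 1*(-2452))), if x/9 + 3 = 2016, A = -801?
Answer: 63919908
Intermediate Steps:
x = 18117 (x = -27 + 9*2016 = -27 + 18144 = 18117)
(486 + x)*(A + (1785 - 1*(-2452))) = (486 + 18117)*(-801 + (1785 - 1*(-2452))) = 18603*(-801 + (1785 + 2452)) = 18603*(-801 + 4237) = 18603*3436 = 63919908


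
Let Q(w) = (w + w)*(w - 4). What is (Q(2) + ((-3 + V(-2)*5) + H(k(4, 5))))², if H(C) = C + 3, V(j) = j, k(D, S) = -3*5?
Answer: 1089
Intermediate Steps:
k(D, S) = -15
H(C) = 3 + C
Q(w) = 2*w*(-4 + w) (Q(w) = (2*w)*(-4 + w) = 2*w*(-4 + w))
(Q(2) + ((-3 + V(-2)*5) + H(k(4, 5))))² = (2*2*(-4 + 2) + ((-3 - 2*5) + (3 - 15)))² = (2*2*(-2) + ((-3 - 10) - 12))² = (-8 + (-13 - 12))² = (-8 - 25)² = (-33)² = 1089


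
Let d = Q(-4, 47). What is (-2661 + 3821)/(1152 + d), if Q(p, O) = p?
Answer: 290/287 ≈ 1.0105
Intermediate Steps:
d = -4
(-2661 + 3821)/(1152 + d) = (-2661 + 3821)/(1152 - 4) = 1160/1148 = 1160*(1/1148) = 290/287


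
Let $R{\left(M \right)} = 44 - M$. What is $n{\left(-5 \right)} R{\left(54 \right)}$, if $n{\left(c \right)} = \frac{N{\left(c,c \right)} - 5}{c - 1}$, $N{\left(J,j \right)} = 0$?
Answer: $- \frac{25}{3} \approx -8.3333$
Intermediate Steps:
$n{\left(c \right)} = - \frac{5}{-1 + c}$ ($n{\left(c \right)} = \frac{0 - 5}{c - 1} = - \frac{5}{-1 + c}$)
$n{\left(-5 \right)} R{\left(54 \right)} = - \frac{5}{-1 - 5} \left(44 - 54\right) = - \frac{5}{-6} \left(44 - 54\right) = \left(-5\right) \left(- \frac{1}{6}\right) \left(-10\right) = \frac{5}{6} \left(-10\right) = - \frac{25}{3}$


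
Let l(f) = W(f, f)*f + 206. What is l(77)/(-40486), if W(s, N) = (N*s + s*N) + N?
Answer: -919201/40486 ≈ -22.704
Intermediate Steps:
W(s, N) = N + 2*N*s (W(s, N) = (N*s + N*s) + N = 2*N*s + N = N + 2*N*s)
l(f) = 206 + f²*(1 + 2*f) (l(f) = (f*(1 + 2*f))*f + 206 = f²*(1 + 2*f) + 206 = 206 + f²*(1 + 2*f))
l(77)/(-40486) = (206 + 77²*(1 + 2*77))/(-40486) = (206 + 5929*(1 + 154))*(-1/40486) = (206 + 5929*155)*(-1/40486) = (206 + 918995)*(-1/40486) = 919201*(-1/40486) = -919201/40486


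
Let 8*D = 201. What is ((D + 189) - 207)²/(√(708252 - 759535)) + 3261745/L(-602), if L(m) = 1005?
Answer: 652349/201 - 3249*I*√51283/3282112 ≈ 3245.5 - 0.22417*I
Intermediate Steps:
D = 201/8 (D = (⅛)*201 = 201/8 ≈ 25.125)
((D + 189) - 207)²/(√(708252 - 759535)) + 3261745/L(-602) = ((201/8 + 189) - 207)²/(√(708252 - 759535)) + 3261745/1005 = (1713/8 - 207)²/(√(-51283)) + 3261745*(1/1005) = (57/8)²/((I*√51283)) + 652349/201 = 3249*(-I*√51283/51283)/64 + 652349/201 = -3249*I*√51283/3282112 + 652349/201 = 652349/201 - 3249*I*√51283/3282112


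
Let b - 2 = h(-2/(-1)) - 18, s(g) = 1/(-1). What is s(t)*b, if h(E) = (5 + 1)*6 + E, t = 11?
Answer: -22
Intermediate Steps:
h(E) = 36 + E (h(E) = 6*6 + E = 36 + E)
s(g) = -1
b = 22 (b = 2 + ((36 - 2/(-1)) - 18) = 2 + ((36 - 2*(-1)) - 18) = 2 + ((36 + 2) - 18) = 2 + (38 - 18) = 2 + 20 = 22)
s(t)*b = -1*22 = -22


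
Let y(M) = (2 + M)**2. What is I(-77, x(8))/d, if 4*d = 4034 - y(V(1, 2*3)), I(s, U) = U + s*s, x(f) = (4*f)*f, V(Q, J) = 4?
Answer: 12370/1999 ≈ 6.1881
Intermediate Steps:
x(f) = 4*f**2
I(s, U) = U + s**2
d = 1999/2 (d = (4034 - (2 + 4)**2)/4 = (4034 - 1*6**2)/4 = (4034 - 1*36)/4 = (4034 - 36)/4 = (1/4)*3998 = 1999/2 ≈ 999.50)
I(-77, x(8))/d = (4*8**2 + (-77)**2)/(1999/2) = (4*64 + 5929)*(2/1999) = (256 + 5929)*(2/1999) = 6185*(2/1999) = 12370/1999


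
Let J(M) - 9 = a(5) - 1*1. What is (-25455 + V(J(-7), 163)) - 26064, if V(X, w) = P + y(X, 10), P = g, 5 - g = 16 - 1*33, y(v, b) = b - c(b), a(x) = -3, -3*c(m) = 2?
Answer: -154459/3 ≈ -51486.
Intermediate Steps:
c(m) = -⅔ (c(m) = -⅓*2 = -⅔)
y(v, b) = ⅔ + b (y(v, b) = b - 1*(-⅔) = b + ⅔ = ⅔ + b)
g = 22 (g = 5 - (16 - 1*33) = 5 - (16 - 33) = 5 - 1*(-17) = 5 + 17 = 22)
J(M) = 5 (J(M) = 9 + (-3 - 1*1) = 9 + (-3 - 1) = 9 - 4 = 5)
P = 22
V(X, w) = 98/3 (V(X, w) = 22 + (⅔ + 10) = 22 + 32/3 = 98/3)
(-25455 + V(J(-7), 163)) - 26064 = (-25455 + 98/3) - 26064 = -76267/3 - 26064 = -154459/3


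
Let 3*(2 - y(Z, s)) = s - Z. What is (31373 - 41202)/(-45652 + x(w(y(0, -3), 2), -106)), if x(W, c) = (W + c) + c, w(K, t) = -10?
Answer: 9829/45874 ≈ 0.21426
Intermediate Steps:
y(Z, s) = 2 - s/3 + Z/3 (y(Z, s) = 2 - (s - Z)/3 = 2 + (-s/3 + Z/3) = 2 - s/3 + Z/3)
x(W, c) = W + 2*c
(31373 - 41202)/(-45652 + x(w(y(0, -3), 2), -106)) = (31373 - 41202)/(-45652 + (-10 + 2*(-106))) = -9829/(-45652 + (-10 - 212)) = -9829/(-45652 - 222) = -9829/(-45874) = -9829*(-1/45874) = 9829/45874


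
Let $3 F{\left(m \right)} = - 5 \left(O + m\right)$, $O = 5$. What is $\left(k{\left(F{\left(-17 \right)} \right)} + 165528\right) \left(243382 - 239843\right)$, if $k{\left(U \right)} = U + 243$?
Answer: $586734349$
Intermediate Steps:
$F{\left(m \right)} = - \frac{25}{3} - \frac{5 m}{3}$ ($F{\left(m \right)} = \frac{\left(-5\right) \left(5 + m\right)}{3} = \frac{-25 - 5 m}{3} = - \frac{25}{3} - \frac{5 m}{3}$)
$k{\left(U \right)} = 243 + U$
$\left(k{\left(F{\left(-17 \right)} \right)} + 165528\right) \left(243382 - 239843\right) = \left(\left(243 - -20\right) + 165528\right) \left(243382 - 239843\right) = \left(\left(243 + \left(- \frac{25}{3} + \frac{85}{3}\right)\right) + 165528\right) 3539 = \left(\left(243 + 20\right) + 165528\right) 3539 = \left(263 + 165528\right) 3539 = 165791 \cdot 3539 = 586734349$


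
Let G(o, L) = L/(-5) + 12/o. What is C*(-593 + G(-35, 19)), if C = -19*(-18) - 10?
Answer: -1387760/7 ≈ -1.9825e+5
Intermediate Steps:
C = 332 (C = 342 - 10 = 332)
G(o, L) = 12/o - L/5 (G(o, L) = L*(-1/5) + 12/o = -L/5 + 12/o = 12/o - L/5)
C*(-593 + G(-35, 19)) = 332*(-593 + (12/(-35) - 1/5*19)) = 332*(-593 + (12*(-1/35) - 19/5)) = 332*(-593 + (-12/35 - 19/5)) = 332*(-593 - 29/7) = 332*(-4180/7) = -1387760/7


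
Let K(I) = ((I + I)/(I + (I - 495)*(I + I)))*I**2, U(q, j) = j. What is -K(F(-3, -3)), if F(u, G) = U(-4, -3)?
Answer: 18/995 ≈ 0.018090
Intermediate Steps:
F(u, G) = -3
K(I) = 2*I**3/(I + 2*I*(-495 + I)) (K(I) = ((2*I)/(I + (-495 + I)*(2*I)))*I**2 = ((2*I)/(I + 2*I*(-495 + I)))*I**2 = (2*I/(I + 2*I*(-495 + I)))*I**2 = 2*I**3/(I + 2*I*(-495 + I)))
-K(F(-3, -3)) = -2*(-3)**2/(-989 + 2*(-3)) = -2*9/(-989 - 6) = -2*9/(-995) = -2*9*(-1)/995 = -1*(-18/995) = 18/995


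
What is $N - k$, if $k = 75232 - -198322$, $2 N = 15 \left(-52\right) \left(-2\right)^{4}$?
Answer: $-279794$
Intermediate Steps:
$N = -6240$ ($N = \frac{15 \left(-52\right) \left(-2\right)^{4}}{2} = \frac{\left(-780\right) 16}{2} = \frac{1}{2} \left(-12480\right) = -6240$)
$k = 273554$ ($k = 75232 + 198322 = 273554$)
$N - k = -6240 - 273554 = -279794$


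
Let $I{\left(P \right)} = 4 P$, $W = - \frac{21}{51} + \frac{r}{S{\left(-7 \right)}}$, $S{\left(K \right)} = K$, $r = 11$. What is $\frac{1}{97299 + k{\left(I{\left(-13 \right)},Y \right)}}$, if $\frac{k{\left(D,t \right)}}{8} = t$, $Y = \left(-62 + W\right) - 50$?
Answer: $\frac{119}{11470069} \approx 1.0375 \cdot 10^{-5}$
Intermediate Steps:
$W = - \frac{236}{119}$ ($W = - \frac{21}{51} + \frac{11}{-7} = \left(-21\right) \frac{1}{51} + 11 \left(- \frac{1}{7}\right) = - \frac{7}{17} - \frac{11}{7} = - \frac{236}{119} \approx -1.9832$)
$Y = - \frac{13564}{119}$ ($Y = \left(-62 - \frac{236}{119}\right) - 50 = - \frac{7614}{119} - 50 = - \frac{13564}{119} \approx -113.98$)
$k{\left(D,t \right)} = 8 t$
$\frac{1}{97299 + k{\left(I{\left(-13 \right)},Y \right)}} = \frac{1}{97299 + 8 \left(- \frac{13564}{119}\right)} = \frac{1}{97299 - \frac{108512}{119}} = \frac{1}{\frac{11470069}{119}} = \frac{119}{11470069}$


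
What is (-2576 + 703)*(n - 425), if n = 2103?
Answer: -3142894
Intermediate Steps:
(-2576 + 703)*(n - 425) = (-2576 + 703)*(2103 - 425) = -1873*1678 = -3142894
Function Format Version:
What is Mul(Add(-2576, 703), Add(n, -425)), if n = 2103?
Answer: -3142894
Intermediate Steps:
Mul(Add(-2576, 703), Add(n, -425)) = Mul(Add(-2576, 703), Add(2103, -425)) = Mul(-1873, 1678) = -3142894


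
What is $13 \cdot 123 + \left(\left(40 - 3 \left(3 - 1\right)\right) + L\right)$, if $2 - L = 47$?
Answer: $1588$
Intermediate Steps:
$L = -45$ ($L = 2 - 47 = -45$)
$13 \cdot 123 + \left(\left(40 - 3 \left(3 - 1\right)\right) + L\right) = 13 \cdot 123 - \left(5 + 3 \left(3 - 1\right)\right) = 1599 + \left(\left(40 - 6\right) - 45\right) = 1599 + \left(34 - 45\right) = 1599 - 11 = 1588$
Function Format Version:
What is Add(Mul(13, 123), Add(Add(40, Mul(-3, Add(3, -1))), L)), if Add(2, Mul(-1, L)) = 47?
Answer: 1588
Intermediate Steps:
L = -45 (L = Add(2, Mul(-1, 47)) = Add(2, -47) = -45)
Add(Mul(13, 123), Add(Add(40, Mul(-3, Add(3, -1))), L)) = Add(Mul(13, 123), Add(Add(40, Mul(-3, Add(3, -1))), -45)) = Add(1599, Add(Add(40, Mul(-3, 2)), -45)) = Add(1599, Add(Add(40, -6), -45)) = Add(1599, Add(34, -45)) = Add(1599, -11) = 1588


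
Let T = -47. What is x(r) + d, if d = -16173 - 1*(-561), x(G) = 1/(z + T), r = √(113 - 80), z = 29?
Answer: -281017/18 ≈ -15612.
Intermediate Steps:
r = √33 ≈ 5.7446
x(G) = -1/18 (x(G) = 1/(29 - 47) = 1/(-18) = -1/18)
d = -15612 (d = -16173 + 561 = -15612)
x(r) + d = -1/18 - 15612 = -281017/18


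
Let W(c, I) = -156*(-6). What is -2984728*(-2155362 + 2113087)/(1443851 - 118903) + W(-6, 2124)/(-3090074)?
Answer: 3749073158573918/39367186213 ≈ 95234.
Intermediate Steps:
W(c, I) = 936
-2984728*(-2155362 + 2113087)/(1443851 - 118903) + W(-6, 2124)/(-3090074) = -2984728*(-2155362 + 2113087)/(1443851 - 118903) + 936/(-3090074) = -2984728/(1324948/(-42275)) + 936*(-1/3090074) = -2984728/(1324948*(-1/42275)) - 36/118849 = -2984728/(-1324948/42275) - 36/118849 = -2984728*(-42275/1324948) - 36/118849 = 31544844050/331237 - 36/118849 = 3749073158573918/39367186213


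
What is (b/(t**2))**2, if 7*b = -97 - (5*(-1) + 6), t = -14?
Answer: 1/196 ≈ 0.0051020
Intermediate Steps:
b = -14 (b = (-97 - (5*(-1) + 6))/7 = (-97 - (-5 + 6))/7 = (-97 - 1*1)/7 = (-97 - 1)/7 = (1/7)*(-98) = -14)
(b/(t**2))**2 = (-14/((-14)**2))**2 = (-14/196)**2 = (-14*1/196)**2 = (-1/14)**2 = 1/196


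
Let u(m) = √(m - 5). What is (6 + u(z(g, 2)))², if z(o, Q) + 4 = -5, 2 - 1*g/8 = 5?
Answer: (6 + I*√14)² ≈ 22.0 + 44.9*I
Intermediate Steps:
g = -24 (g = 16 - 8*5 = 16 - 40 = -24)
z(o, Q) = -9 (z(o, Q) = -4 - 5 = -9)
u(m) = √(-5 + m)
(6 + u(z(g, 2)))² = (6 + √(-5 - 9))² = (6 + √(-14))² = (6 + I*√14)²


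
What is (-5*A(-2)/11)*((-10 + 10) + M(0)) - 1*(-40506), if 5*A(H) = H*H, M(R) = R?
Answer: 40506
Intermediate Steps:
A(H) = H**2/5 (A(H) = (H*H)/5 = H**2/5)
(-5*A(-2)/11)*((-10 + 10) + M(0)) - 1*(-40506) = (-5*(1/5)*(-2)**2/11)*((-10 + 10) + 0) - 1*(-40506) = (-5*(1/5)*4/11)*(0 + 0) + 40506 = -4/11*0 + 40506 = 0 + 40506 = 40506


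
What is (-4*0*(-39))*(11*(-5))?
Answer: 0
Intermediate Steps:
(-4*0*(-39))*(11*(-5)) = (0*(-39))*(-55) = 0*(-55) = 0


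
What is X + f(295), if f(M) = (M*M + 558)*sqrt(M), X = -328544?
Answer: -328544 + 87583*sqrt(295) ≈ 1.1757e+6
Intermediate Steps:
f(M) = sqrt(M)*(558 + M**2) (f(M) = (M**2 + 558)*sqrt(M) = (558 + M**2)*sqrt(M) = sqrt(M)*(558 + M**2))
X + f(295) = -328544 + sqrt(295)*(558 + 295**2) = -328544 + sqrt(295)*(558 + 87025) = -328544 + sqrt(295)*87583 = -328544 + 87583*sqrt(295)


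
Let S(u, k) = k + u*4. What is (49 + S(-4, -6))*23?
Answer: 621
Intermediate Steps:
S(u, k) = k + 4*u
(49 + S(-4, -6))*23 = (49 + (-6 + 4*(-4)))*23 = (49 + (-6 - 16))*23 = (49 - 22)*23 = 27*23 = 621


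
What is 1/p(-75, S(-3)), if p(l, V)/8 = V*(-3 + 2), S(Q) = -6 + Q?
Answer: 1/72 ≈ 0.013889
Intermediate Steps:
p(l, V) = -8*V (p(l, V) = 8*(V*(-3 + 2)) = 8*(V*(-1)) = 8*(-V) = -8*V)
1/p(-75, S(-3)) = 1/(-8*(-6 - 3)) = 1/(-8*(-9)) = 1/72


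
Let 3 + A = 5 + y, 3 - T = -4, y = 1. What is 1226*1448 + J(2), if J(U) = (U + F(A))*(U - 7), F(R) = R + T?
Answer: 1775188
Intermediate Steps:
T = 7 (T = 3 - 1*(-4) = 3 + 4 = 7)
A = 3 (A = -3 + (5 + 1) = -3 + 6 = 3)
F(R) = 7 + R (F(R) = R + 7 = 7 + R)
J(U) = (-7 + U)*(10 + U) (J(U) = (U + (7 + 3))*(U - 7) = (U + 10)*(-7 + U) = (10 + U)*(-7 + U) = (-7 + U)*(10 + U))
1226*1448 + J(2) = 1226*1448 + (-70 + 2² + 3*2) = 1775248 + (-70 + 4 + 6) = 1775248 - 60 = 1775188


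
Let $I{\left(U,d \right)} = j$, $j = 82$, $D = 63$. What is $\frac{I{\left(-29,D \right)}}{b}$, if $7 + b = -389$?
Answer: $- \frac{41}{198} \approx -0.20707$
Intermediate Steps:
$I{\left(U,d \right)} = 82$
$b = -396$ ($b = -7 - 389 = -396$)
$\frac{I{\left(-29,D \right)}}{b} = \frac{82}{-396} = 82 \left(- \frac{1}{396}\right) = - \frac{41}{198}$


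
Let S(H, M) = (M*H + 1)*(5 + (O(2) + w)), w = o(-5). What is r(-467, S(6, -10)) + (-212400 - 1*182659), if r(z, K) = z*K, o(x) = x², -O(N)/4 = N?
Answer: 211107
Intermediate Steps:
O(N) = -4*N
w = 25 (w = (-5)² = 25)
S(H, M) = 22 + 22*H*M (S(H, M) = (M*H + 1)*(5 + (-4*2 + 25)) = (H*M + 1)*(5 + (-8 + 25)) = (1 + H*M)*(5 + 17) = (1 + H*M)*22 = 22 + 22*H*M)
r(z, K) = K*z
r(-467, S(6, -10)) + (-212400 - 1*182659) = (22 + 22*6*(-10))*(-467) + (-212400 - 1*182659) = (22 - 1320)*(-467) + (-212400 - 182659) = -1298*(-467) - 395059 = 606166 - 395059 = 211107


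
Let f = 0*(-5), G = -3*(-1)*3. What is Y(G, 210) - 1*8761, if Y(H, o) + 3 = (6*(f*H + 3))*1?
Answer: -8746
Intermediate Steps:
G = 9 (G = 3*3 = 9)
f = 0
Y(H, o) = 15 (Y(H, o) = -3 + (6*(0*H + 3))*1 = -3 + (6*(0 + 3))*1 = -3 + (6*3)*1 = -3 + 18*1 = -3 + 18 = 15)
Y(G, 210) - 1*8761 = 15 - 1*8761 = 15 - 8761 = -8746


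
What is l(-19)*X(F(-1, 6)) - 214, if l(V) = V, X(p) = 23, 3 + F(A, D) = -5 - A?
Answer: -651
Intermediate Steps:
F(A, D) = -8 - A (F(A, D) = -3 + (-5 - A) = -8 - A)
l(-19)*X(F(-1, 6)) - 214 = -19*23 - 214 = -437 - 214 = -651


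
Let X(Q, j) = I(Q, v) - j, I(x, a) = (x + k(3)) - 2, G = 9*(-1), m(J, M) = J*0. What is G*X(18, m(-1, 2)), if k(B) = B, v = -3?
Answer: -171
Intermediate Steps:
m(J, M) = 0
G = -9
I(x, a) = 1 + x (I(x, a) = (x + 3) - 2 = (3 + x) - 2 = 1 + x)
X(Q, j) = 1 + Q - j (X(Q, j) = (1 + Q) - j = 1 + Q - j)
G*X(18, m(-1, 2)) = -9*(1 + 18 - 1*0) = -9*(1 + 18 + 0) = -9*19 = -171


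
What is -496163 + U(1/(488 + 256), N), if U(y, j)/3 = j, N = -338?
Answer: -497177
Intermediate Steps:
U(y, j) = 3*j
-496163 + U(1/(488 + 256), N) = -496163 + 3*(-338) = -496163 - 1014 = -497177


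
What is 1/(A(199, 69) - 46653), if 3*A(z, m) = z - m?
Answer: -3/139829 ≈ -2.1455e-5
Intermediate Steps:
A(z, m) = -m/3 + z/3 (A(z, m) = (z - m)/3 = -m/3 + z/3)
1/(A(199, 69) - 46653) = 1/((-⅓*69 + (⅓)*199) - 46653) = 1/((-23 + 199/3) - 46653) = 1/(130/3 - 46653) = 1/(-139829/3) = -3/139829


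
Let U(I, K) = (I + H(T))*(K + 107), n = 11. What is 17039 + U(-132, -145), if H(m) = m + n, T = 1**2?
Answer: 21599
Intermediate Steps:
T = 1
H(m) = 11 + m (H(m) = m + 11 = 11 + m)
U(I, K) = (12 + I)*(107 + K) (U(I, K) = (I + (11 + 1))*(K + 107) = (I + 12)*(107 + K) = (12 + I)*(107 + K))
17039 + U(-132, -145) = 17039 + (1284 + 12*(-145) + 107*(-132) - 132*(-145)) = 17039 + (1284 - 1740 - 14124 + 19140) = 17039 + 4560 = 21599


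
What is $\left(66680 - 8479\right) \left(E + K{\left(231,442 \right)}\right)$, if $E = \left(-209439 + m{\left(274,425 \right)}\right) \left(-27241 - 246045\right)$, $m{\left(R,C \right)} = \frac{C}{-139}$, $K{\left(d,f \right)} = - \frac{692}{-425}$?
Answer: $\frac{196795632916510859088}{59075} \approx 3.3313 \cdot 10^{15}$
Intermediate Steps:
$K{\left(d,f \right)} = \frac{692}{425}$ ($K{\left(d,f \right)} = \left(-692\right) \left(- \frac{1}{425}\right) = \frac{692}{425}$)
$m{\left(R,C \right)} = - \frac{C}{139}$ ($m{\left(R,C \right)} = C \left(- \frac{1}{139}\right) = - \frac{C}{139}$)
$E = \frac{7956023917556}{139}$ ($E = \left(-209439 - \frac{425}{139}\right) \left(-27241 - 246045\right) = \left(-209439 - \frac{425}{139}\right) \left(-273286\right) = \left(- \frac{29112446}{139}\right) \left(-273286\right) = \frac{7956023917556}{139} \approx 5.7238 \cdot 10^{10}$)
$\left(66680 - 8479\right) \left(E + K{\left(231,442 \right)}\right) = \left(66680 - 8479\right) \left(\frac{7956023917556}{139} + \frac{692}{425}\right) = 58201 \cdot \frac{3381310165057488}{59075} = \frac{196795632916510859088}{59075}$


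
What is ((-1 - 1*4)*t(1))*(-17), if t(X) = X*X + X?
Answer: 170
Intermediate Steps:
t(X) = X + X² (t(X) = X² + X = X + X²)
((-1 - 1*4)*t(1))*(-17) = ((-1 - 1*4)*(1*(1 + 1)))*(-17) = ((-1 - 4)*(1*2))*(-17) = -5*2*(-17) = -10*(-17) = 170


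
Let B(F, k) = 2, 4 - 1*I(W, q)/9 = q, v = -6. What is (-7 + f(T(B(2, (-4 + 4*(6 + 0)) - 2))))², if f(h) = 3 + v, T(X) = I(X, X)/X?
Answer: 100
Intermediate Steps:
I(W, q) = 36 - 9*q
T(X) = (36 - 9*X)/X
f(h) = -3 (f(h) = 3 - 6 = -3)
(-7 + f(T(B(2, (-4 + 4*(6 + 0)) - 2))))² = (-7 - 3)² = (-10)² = 100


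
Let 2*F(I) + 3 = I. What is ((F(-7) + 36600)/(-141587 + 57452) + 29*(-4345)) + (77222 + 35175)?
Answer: -228989135/16827 ≈ -13608.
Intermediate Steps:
F(I) = -3/2 + I/2
((F(-7) + 36600)/(-141587 + 57452) + 29*(-4345)) + (77222 + 35175) = (((-3/2 + (½)*(-7)) + 36600)/(-141587 + 57452) + 29*(-4345)) + (77222 + 35175) = (((-3/2 - 7/2) + 36600)/(-84135) - 126005) + 112397 = ((-5 + 36600)*(-1/84135) - 126005) + 112397 = (36595*(-1/84135) - 126005) + 112397 = (-7319/16827 - 126005) + 112397 = -2120293454/16827 + 112397 = -228989135/16827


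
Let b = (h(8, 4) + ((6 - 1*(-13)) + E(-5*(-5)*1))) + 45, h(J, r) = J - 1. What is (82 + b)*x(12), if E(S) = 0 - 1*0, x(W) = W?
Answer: 1836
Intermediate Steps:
h(J, r) = -1 + J
E(S) = 0 (E(S) = 0 + 0 = 0)
b = 71 (b = ((-1 + 8) + ((6 - 1*(-13)) + 0)) + 45 = (7 + ((6 + 13) + 0)) + 45 = (7 + (19 + 0)) + 45 = (7 + 19) + 45 = 26 + 45 = 71)
(82 + b)*x(12) = (82 + 71)*12 = 153*12 = 1836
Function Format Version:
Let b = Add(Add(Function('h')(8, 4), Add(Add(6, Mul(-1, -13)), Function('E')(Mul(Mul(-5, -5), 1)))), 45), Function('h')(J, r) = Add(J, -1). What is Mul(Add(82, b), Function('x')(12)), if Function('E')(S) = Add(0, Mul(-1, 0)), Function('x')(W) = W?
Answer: 1836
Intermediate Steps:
Function('h')(J, r) = Add(-1, J)
Function('E')(S) = 0 (Function('E')(S) = Add(0, 0) = 0)
b = 71 (b = Add(Add(Add(-1, 8), Add(Add(6, Mul(-1, -13)), 0)), 45) = Add(Add(7, Add(Add(6, 13), 0)), 45) = Add(Add(7, Add(19, 0)), 45) = Add(Add(7, 19), 45) = Add(26, 45) = 71)
Mul(Add(82, b), Function('x')(12)) = Mul(Add(82, 71), 12) = Mul(153, 12) = 1836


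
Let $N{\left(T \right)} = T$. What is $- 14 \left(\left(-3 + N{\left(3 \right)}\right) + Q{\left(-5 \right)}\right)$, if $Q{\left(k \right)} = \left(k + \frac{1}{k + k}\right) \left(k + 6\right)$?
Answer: $\frac{357}{5} \approx 71.4$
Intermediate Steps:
$Q{\left(k \right)} = \left(6 + k\right) \left(k + \frac{1}{2 k}\right)$ ($Q{\left(k \right)} = \left(k + \frac{1}{2 k}\right) \left(6 + k\right) = \left(6 + k\right) \left(k + \frac{1}{2 k}\right)$)
$- 14 \left(\left(-3 + N{\left(3 \right)}\right) + Q{\left(-5 \right)}\right) = - 14 \left(\left(-3 + 3\right) + \left(\frac{1}{2} + \left(-5\right)^{2} + \frac{3}{-5} + 6 \left(-5\right)\right)\right) = - 14 \left(0 + \left(\frac{1}{2} + 25 + 3 \left(- \frac{1}{5}\right) - 30\right)\right) = - 14 \left(0 + \left(\frac{1}{2} + 25 - \frac{3}{5} - 30\right)\right) = - 14 \left(0 - \frac{51}{10}\right) = \left(-14\right) \left(- \frac{51}{10}\right) = \frac{357}{5}$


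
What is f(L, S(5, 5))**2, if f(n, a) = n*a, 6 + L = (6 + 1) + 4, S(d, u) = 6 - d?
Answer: 25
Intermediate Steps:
L = 5 (L = -6 + ((6 + 1) + 4) = -6 + (7 + 4) = -6 + 11 = 5)
f(n, a) = a*n
f(L, S(5, 5))**2 = ((6 - 1*5)*5)**2 = ((6 - 5)*5)**2 = (1*5)**2 = 5**2 = 25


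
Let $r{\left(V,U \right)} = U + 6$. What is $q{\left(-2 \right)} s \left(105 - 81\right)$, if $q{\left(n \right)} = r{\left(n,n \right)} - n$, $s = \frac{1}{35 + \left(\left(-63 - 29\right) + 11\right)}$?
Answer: $- \frac{72}{23} \approx -3.1304$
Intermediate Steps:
$r{\left(V,U \right)} = 6 + U$
$s = - \frac{1}{46}$ ($s = \frac{1}{35 + \left(-92 + 11\right)} = \frac{1}{35 - 81} = \frac{1}{-46} = - \frac{1}{46} \approx -0.021739$)
$q{\left(n \right)} = 6$ ($q{\left(n \right)} = \left(6 + n\right) - n = 6$)
$q{\left(-2 \right)} s \left(105 - 81\right) = 6 \left(- \frac{1}{46}\right) \left(105 - 81\right) = \left(- \frac{3}{23}\right) 24 = - \frac{72}{23}$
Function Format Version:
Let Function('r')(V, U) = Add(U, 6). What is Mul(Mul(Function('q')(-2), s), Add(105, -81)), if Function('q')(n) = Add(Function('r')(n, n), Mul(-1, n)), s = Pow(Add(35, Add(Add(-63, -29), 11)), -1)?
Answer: Rational(-72, 23) ≈ -3.1304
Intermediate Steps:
Function('r')(V, U) = Add(6, U)
s = Rational(-1, 46) (s = Pow(Add(35, Add(-92, 11)), -1) = Pow(Add(35, -81), -1) = Pow(-46, -1) = Rational(-1, 46) ≈ -0.021739)
Function('q')(n) = 6 (Function('q')(n) = Add(Add(6, n), Mul(-1, n)) = 6)
Mul(Mul(Function('q')(-2), s), Add(105, -81)) = Mul(Mul(6, Rational(-1, 46)), Add(105, -81)) = Mul(Rational(-3, 23), 24) = Rational(-72, 23)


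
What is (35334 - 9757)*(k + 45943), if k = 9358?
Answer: 1414433677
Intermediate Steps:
(35334 - 9757)*(k + 45943) = (35334 - 9757)*(9358 + 45943) = 25577*55301 = 1414433677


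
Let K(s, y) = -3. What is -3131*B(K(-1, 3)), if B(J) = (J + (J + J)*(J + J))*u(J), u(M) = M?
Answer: 309969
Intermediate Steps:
B(J) = J*(J + 4*J**2) (B(J) = (J + (J + J)*(J + J))*J = (J + (2*J)*(2*J))*J = (J + 4*J**2)*J = J*(J + 4*J**2))
-3131*B(K(-1, 3)) = -3131*(-3)**2*(1 + 4*(-3)) = -28179*(1 - 12) = -28179*(-11) = -3131*(-99) = 309969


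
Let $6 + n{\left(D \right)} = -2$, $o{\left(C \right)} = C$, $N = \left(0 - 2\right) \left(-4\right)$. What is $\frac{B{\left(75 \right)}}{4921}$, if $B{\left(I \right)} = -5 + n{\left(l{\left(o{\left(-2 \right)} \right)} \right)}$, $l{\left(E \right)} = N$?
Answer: $- \frac{13}{4921} \approx -0.0026417$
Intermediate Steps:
$N = 8$ ($N = \left(-2\right) \left(-4\right) = 8$)
$l{\left(E \right)} = 8$
$n{\left(D \right)} = -8$ ($n{\left(D \right)} = -6 - 2 = -8$)
$B{\left(I \right)} = -13$ ($B{\left(I \right)} = -5 - 8 = -13$)
$\frac{B{\left(75 \right)}}{4921} = - \frac{13}{4921}$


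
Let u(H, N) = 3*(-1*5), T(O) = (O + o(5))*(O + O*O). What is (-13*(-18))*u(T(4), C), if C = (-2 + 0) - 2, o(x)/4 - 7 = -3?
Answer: -3510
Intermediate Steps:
o(x) = 16 (o(x) = 28 + 4*(-3) = 28 - 12 = 16)
T(O) = (16 + O)*(O + O²) (T(O) = (O + 16)*(O + O*O) = (16 + O)*(O + O²))
C = -4 (C = -2 - 2 = -4)
u(H, N) = -15 (u(H, N) = 3*(-5) = -15)
(-13*(-18))*u(T(4), C) = -13*(-18)*(-15) = 234*(-15) = -3510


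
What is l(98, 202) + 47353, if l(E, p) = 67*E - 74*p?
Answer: 38971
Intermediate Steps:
l(E, p) = -74*p + 67*E
l(98, 202) + 47353 = (-74*202 + 67*98) + 47353 = (-14948 + 6566) + 47353 = -8382 + 47353 = 38971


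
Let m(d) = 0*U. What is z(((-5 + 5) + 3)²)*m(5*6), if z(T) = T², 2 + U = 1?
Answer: 0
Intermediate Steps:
U = -1 (U = -2 + 1 = -1)
m(d) = 0 (m(d) = 0*(-1) = 0)
z(((-5 + 5) + 3)²)*m(5*6) = (((-5 + 5) + 3)²)²*0 = ((0 + 3)²)²*0 = (3²)²*0 = 9²*0 = 81*0 = 0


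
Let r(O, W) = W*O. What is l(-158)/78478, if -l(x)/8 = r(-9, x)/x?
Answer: 36/39239 ≈ 0.00091745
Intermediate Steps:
r(O, W) = O*W
l(x) = 72 (l(x) = -8*(-9*x)/x = -8*(-9) = 72)
l(-158)/78478 = 72/78478 = 72*(1/78478) = 36/39239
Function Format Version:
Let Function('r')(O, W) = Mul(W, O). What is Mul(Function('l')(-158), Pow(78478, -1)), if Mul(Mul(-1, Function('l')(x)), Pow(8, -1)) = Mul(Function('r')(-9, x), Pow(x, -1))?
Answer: Rational(36, 39239) ≈ 0.00091745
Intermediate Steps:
Function('r')(O, W) = Mul(O, W)
Function('l')(x) = 72 (Function('l')(x) = Mul(-8, Mul(Mul(-9, x), Pow(x, -1))) = Mul(-8, -9) = 72)
Mul(Function('l')(-158), Pow(78478, -1)) = Mul(72, Pow(78478, -1)) = Mul(72, Rational(1, 78478)) = Rational(36, 39239)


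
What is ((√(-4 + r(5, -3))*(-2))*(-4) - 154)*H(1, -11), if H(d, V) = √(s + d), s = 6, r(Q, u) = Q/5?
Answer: -154*√7 + 8*I*√21 ≈ -407.45 + 36.661*I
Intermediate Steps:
r(Q, u) = Q/5 (r(Q, u) = Q*(⅕) = Q/5)
H(d, V) = √(6 + d)
((√(-4 + r(5, -3))*(-2))*(-4) - 154)*H(1, -11) = ((√(-4 + (⅕)*5)*(-2))*(-4) - 154)*√(6 + 1) = ((√(-4 + 1)*(-2))*(-4) - 154)*√7 = ((√(-3)*(-2))*(-4) - 154)*√7 = (((I*√3)*(-2))*(-4) - 154)*√7 = (-2*I*√3*(-4) - 154)*√7 = (8*I*√3 - 154)*√7 = (-154 + 8*I*√3)*√7 = √7*(-154 + 8*I*√3)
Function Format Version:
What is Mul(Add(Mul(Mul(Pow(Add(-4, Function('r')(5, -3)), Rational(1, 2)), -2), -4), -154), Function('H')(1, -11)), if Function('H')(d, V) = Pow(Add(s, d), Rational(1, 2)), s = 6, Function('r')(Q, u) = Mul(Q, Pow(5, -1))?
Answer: Add(Mul(-154, Pow(7, Rational(1, 2))), Mul(8, I, Pow(21, Rational(1, 2)))) ≈ Add(-407.45, Mul(36.661, I))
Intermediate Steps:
Function('r')(Q, u) = Mul(Rational(1, 5), Q) (Function('r')(Q, u) = Mul(Q, Rational(1, 5)) = Mul(Rational(1, 5), Q))
Function('H')(d, V) = Pow(Add(6, d), Rational(1, 2))
Mul(Add(Mul(Mul(Pow(Add(-4, Function('r')(5, -3)), Rational(1, 2)), -2), -4), -154), Function('H')(1, -11)) = Mul(Add(Mul(Mul(Pow(Add(-4, Mul(Rational(1, 5), 5)), Rational(1, 2)), -2), -4), -154), Pow(Add(6, 1), Rational(1, 2))) = Mul(Add(Mul(Mul(Pow(Add(-4, 1), Rational(1, 2)), -2), -4), -154), Pow(7, Rational(1, 2))) = Mul(Add(Mul(Mul(Pow(-3, Rational(1, 2)), -2), -4), -154), Pow(7, Rational(1, 2))) = Mul(Add(Mul(Mul(Mul(I, Pow(3, Rational(1, 2))), -2), -4), -154), Pow(7, Rational(1, 2))) = Mul(Add(Mul(Mul(-2, I, Pow(3, Rational(1, 2))), -4), -154), Pow(7, Rational(1, 2))) = Mul(Add(Mul(8, I, Pow(3, Rational(1, 2))), -154), Pow(7, Rational(1, 2))) = Mul(Add(-154, Mul(8, I, Pow(3, Rational(1, 2)))), Pow(7, Rational(1, 2))) = Mul(Pow(7, Rational(1, 2)), Add(-154, Mul(8, I, Pow(3, Rational(1, 2)))))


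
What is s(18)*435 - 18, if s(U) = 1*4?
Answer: 1722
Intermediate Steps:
s(U) = 4
s(18)*435 - 18 = 4*435 - 18 = 1740 - 18 = 1722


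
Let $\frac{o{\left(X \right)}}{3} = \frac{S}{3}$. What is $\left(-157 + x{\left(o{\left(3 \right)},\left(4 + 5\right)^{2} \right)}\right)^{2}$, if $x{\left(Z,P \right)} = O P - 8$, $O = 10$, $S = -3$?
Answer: $416025$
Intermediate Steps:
$o{\left(X \right)} = -3$ ($o{\left(X \right)} = 3 \left(- \frac{3}{3}\right) = 3 \left(\left(-3\right) \frac{1}{3}\right) = 3 \left(-1\right) = -3$)
$x{\left(Z,P \right)} = -8 + 10 P$ ($x{\left(Z,P \right)} = 10 P - 8 = -8 + 10 P$)
$\left(-157 + x{\left(o{\left(3 \right)},\left(4 + 5\right)^{2} \right)}\right)^{2} = \left(-157 - \left(8 - 10 \left(4 + 5\right)^{2}\right)\right)^{2} = \left(-157 - \left(8 - 10 \cdot 9^{2}\right)\right)^{2} = \left(-157 + \left(-8 + 10 \cdot 81\right)\right)^{2} = \left(-157 + \left(-8 + 810\right)\right)^{2} = \left(-157 + 802\right)^{2} = 645^{2} = 416025$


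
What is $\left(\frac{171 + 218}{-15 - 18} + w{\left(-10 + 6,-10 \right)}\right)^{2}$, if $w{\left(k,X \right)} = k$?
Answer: $\frac{271441}{1089} \approx 249.26$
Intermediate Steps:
$\left(\frac{171 + 218}{-15 - 18} + w{\left(-10 + 6,-10 \right)}\right)^{2} = \left(\frac{171 + 218}{-15 - 18} + \left(-10 + 6\right)\right)^{2} = \left(\frac{389}{-33} - 4\right)^{2} = \left(389 \left(- \frac{1}{33}\right) - 4\right)^{2} = \left(- \frac{389}{33} - 4\right)^{2} = \left(- \frac{521}{33}\right)^{2} = \frac{271441}{1089}$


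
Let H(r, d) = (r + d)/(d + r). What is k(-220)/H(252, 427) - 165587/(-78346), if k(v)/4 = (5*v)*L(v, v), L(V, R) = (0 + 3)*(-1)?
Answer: 1034332787/78346 ≈ 13202.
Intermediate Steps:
L(V, R) = -3 (L(V, R) = 3*(-1) = -3)
k(v) = -60*v (k(v) = 4*((5*v)*(-3)) = 4*(-15*v) = -60*v)
H(r, d) = 1 (H(r, d) = (d + r)/(d + r) = 1)
k(-220)/H(252, 427) - 165587/(-78346) = -60*(-220)/1 - 165587/(-78346) = 13200*1 - 165587*(-1/78346) = 13200 + 165587/78346 = 1034332787/78346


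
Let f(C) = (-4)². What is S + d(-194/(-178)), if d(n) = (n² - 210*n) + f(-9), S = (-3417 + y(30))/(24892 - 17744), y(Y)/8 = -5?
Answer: -12013042077/56619308 ≈ -212.17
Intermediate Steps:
y(Y) = -40 (y(Y) = 8*(-5) = -40)
f(C) = 16
S = -3457/7148 (S = (-3417 - 40)/(24892 - 17744) = -3457/7148 ≈ -0.48363)
d(n) = 16 + n² - 210*n (d(n) = (n² - 210*n) + 16 = 16 + n² - 210*n)
S + d(-194/(-178)) = -3457/7148 + (16 + (-194/(-178))² - (-40740)/(-178)) = -3457/7148 + (16 + (-194*(-1/178))² - (-40740)*(-1)/178) = -3457/7148 + (16 + (97/89)² - 210*97/89) = -3457/7148 + (16 + 9409/7921 - 20370/89) = -3457/7148 - 1676785/7921 = -12013042077/56619308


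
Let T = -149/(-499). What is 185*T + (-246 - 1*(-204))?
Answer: 6607/499 ≈ 13.240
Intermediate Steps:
T = 149/499 (T = -149*(-1/499) = 149/499 ≈ 0.29860)
185*T + (-246 - 1*(-204)) = 185*(149/499) + (-246 - 1*(-204)) = 27565/499 + (-246 + 204) = 27565/499 - 42 = 6607/499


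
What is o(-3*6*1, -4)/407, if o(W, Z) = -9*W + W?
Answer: 144/407 ≈ 0.35381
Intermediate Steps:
o(W, Z) = -8*W
o(-3*6*1, -4)/407 = -8*(-3*6)/407 = -(-144)*(1/407) = -8*(-18)*(1/407) = 144*(1/407) = 144/407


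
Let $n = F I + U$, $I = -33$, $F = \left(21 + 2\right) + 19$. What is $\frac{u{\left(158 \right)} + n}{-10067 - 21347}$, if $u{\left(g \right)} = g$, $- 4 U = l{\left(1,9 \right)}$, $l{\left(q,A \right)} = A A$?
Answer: $\frac{4993}{125656} \approx 0.039735$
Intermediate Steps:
$l{\left(q,A \right)} = A^{2}$
$F = 42$ ($F = 23 + 19 = 42$)
$U = - \frac{81}{4}$ ($U = - \frac{9^{2}}{4} = \left(- \frac{1}{4}\right) 81 = - \frac{81}{4} \approx -20.25$)
$n = - \frac{5625}{4}$ ($n = 42 \left(-33\right) - \frac{81}{4} = -1386 - \frac{81}{4} = - \frac{5625}{4} \approx -1406.3$)
$\frac{u{\left(158 \right)} + n}{-10067 - 21347} = \frac{158 - \frac{5625}{4}}{-10067 - 21347} = - \frac{4993}{4 \left(-31414\right)} = \left(- \frac{4993}{4}\right) \left(- \frac{1}{31414}\right) = \frac{4993}{125656}$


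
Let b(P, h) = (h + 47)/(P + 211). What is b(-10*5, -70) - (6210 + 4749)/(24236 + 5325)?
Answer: -15182/29561 ≈ -0.51358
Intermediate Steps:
b(P, h) = (47 + h)/(211 + P)
b(-10*5, -70) - (6210 + 4749)/(24236 + 5325) = (47 - 70)/(211 - 10*5) - (6210 + 4749)/(24236 + 5325) = -23/(211 - 50) - 10959/29561 = -23/161 - 10959/29561 = (1/161)*(-23) - 1*10959/29561 = -⅐ - 10959/29561 = -15182/29561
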